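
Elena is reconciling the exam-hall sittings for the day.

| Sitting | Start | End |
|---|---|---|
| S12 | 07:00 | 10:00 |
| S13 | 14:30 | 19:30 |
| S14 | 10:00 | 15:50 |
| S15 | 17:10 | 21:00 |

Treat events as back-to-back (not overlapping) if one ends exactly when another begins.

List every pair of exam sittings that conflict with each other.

Two intervals overlap when each starts before the other ends.
Sorted by start: S12, S14, S13, S15.
S14 starts exactly when S12 ends (back-to-back, no overlap), so S12 has no further overlaps.
S13 starts before S14 ends → S14 and S13 overlap.
S15 starts after S14 ends.
S15 starts before S13 ends → S13 and S15 overlap.

S13 & S14, S13 & S15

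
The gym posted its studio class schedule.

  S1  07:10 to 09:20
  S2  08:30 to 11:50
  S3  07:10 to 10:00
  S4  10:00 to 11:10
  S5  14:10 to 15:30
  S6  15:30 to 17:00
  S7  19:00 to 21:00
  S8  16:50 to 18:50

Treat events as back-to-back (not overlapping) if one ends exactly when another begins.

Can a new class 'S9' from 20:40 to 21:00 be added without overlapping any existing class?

S1: ends 09:20 at or before S9 starts 20:40 → clear.
S3: ends 10:00 at or before S9 starts 20:40 → clear.
S2: ends 11:50 at or before S9 starts 20:40 → clear.
S4: ends 11:10 at or before S9 starts 20:40 → clear.
S5: ends 15:30 at or before S9 starts 20:40 → clear.
S6: ends 17:00 at or before S9 starts 20:40 → clear.
S8: ends 18:50 at or before S9 starts 20:40 → clear.
S7: starts 19:00 before S9 ends 21:00, and ends 21:00 after S9 starts 20:40 → overlap.
S9 overlaps S7.

No — it overlaps S7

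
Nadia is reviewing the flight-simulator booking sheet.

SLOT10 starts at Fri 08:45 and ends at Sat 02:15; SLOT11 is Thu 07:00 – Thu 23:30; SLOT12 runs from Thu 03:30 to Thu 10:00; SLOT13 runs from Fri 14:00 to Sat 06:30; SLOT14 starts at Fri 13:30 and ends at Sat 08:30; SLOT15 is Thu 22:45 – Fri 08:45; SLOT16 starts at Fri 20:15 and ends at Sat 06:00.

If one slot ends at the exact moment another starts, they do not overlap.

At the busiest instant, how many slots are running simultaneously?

4

Sort all start/end points and keep a running count:
Thu 03:30 start SLOT12 → 1
Thu 07:00 start SLOT11 → 2
Thu 10:00 end SLOT12 → 1
Thu 22:45 start SLOT15 → 2
Thu 23:30 end SLOT11 → 1
Fri 08:45 end SLOT15 → 0
Fri 08:45 start SLOT10 → 1
Fri 13:30 start SLOT14 → 2
Fri 14:00 start SLOT13 → 3
Fri 20:15 start SLOT16 → 4
Sat 02:15 end SLOT10 → 3
Sat 06:00 end SLOT16 → 2
Sat 06:30 end SLOT13 → 1
Sat 08:30 end SLOT14 → 0
Peak is 4, at Fri 20:15 (SLOT10, SLOT13, SLOT14, SLOT16).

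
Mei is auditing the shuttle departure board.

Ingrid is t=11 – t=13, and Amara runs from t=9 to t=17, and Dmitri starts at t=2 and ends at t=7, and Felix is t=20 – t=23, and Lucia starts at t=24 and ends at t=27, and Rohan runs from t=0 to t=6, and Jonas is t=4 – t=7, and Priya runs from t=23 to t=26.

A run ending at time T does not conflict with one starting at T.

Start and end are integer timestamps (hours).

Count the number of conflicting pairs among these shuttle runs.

5

Two intervals overlap when each starts before the other ends.
Sorted by start: Rohan, Dmitri, Jonas, Amara, Ingrid, Felix, Priya, Lucia.
Dmitri starts before Rohan ends → Rohan and Dmitri overlap.
Jonas starts before Rohan ends → Rohan and Jonas overlap.
Amara starts after Rohan ends; Rohan is clear from here.
Jonas starts before Dmitri ends → Dmitri and Jonas overlap.
Amara starts after Dmitri ends; Dmitri is clear from here.
Amara starts after Jonas ends; Jonas is clear from here.
Ingrid starts before Amara ends → Amara and Ingrid overlap.
Felix starts after Amara ends; Amara is clear from here.
Felix starts after Ingrid ends; Ingrid is clear from here.
Priya starts exactly when Felix ends (back-to-back, no overlap); Felix is clear from here.
Lucia starts before Priya ends → Priya and Lucia overlap.
Overlapping pairs: Amara & Ingrid, Dmitri & Jonas, Dmitri & Rohan, Jonas & Rohan, Lucia & Priya — 5 in total.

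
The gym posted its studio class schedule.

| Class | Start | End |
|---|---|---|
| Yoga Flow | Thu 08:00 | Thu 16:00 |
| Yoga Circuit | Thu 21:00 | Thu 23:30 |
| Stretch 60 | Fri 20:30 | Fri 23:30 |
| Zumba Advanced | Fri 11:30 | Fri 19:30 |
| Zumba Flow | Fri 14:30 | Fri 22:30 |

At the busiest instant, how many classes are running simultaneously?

Sweep the timeline, counting +1 at each start and −1 at each end (ends before starts at a tie):
Thu 08:00 start Yoga Flow → 1
Thu 16:00 end Yoga Flow → 0
Thu 21:00 start Yoga Circuit → 1
Thu 23:30 end Yoga Circuit → 0
Fri 11:30 start Zumba Advanced → 1
Fri 14:30 start Zumba Flow → 2
Fri 19:30 end Zumba Advanced → 1
Fri 20:30 start Stretch 60 → 2
Fri 22:30 end Zumba Flow → 1
Fri 23:30 end Stretch 60 → 0
Peak is 2, at Fri 14:30 (Zumba Advanced, Zumba Flow).

2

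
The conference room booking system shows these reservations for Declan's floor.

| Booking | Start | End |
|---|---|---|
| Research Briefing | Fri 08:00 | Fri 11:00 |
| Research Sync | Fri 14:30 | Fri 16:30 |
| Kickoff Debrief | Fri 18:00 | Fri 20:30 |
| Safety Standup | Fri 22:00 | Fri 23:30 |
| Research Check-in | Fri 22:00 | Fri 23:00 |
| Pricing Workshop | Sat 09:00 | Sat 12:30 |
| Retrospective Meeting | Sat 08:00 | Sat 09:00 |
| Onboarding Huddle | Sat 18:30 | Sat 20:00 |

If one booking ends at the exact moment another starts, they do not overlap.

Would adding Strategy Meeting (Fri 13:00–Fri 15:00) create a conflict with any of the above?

Yes — it overlaps Research Sync

Research Briefing: ends Fri 11:00 at or before Strategy Meeting starts Fri 13:00 → clear.
Research Sync: starts Fri 14:30 before Strategy Meeting ends Fri 15:00, and ends Fri 16:30 after Strategy Meeting starts Fri 13:00 → overlap.
Kickoff Debrief: starts Fri 18:00 at or after Strategy Meeting ends Fri 15:00 → clear.
Safety Standup: starts Fri 22:00 at or after Strategy Meeting ends Fri 15:00 → clear.
Research Check-in: starts Fri 22:00 at or after Strategy Meeting ends Fri 15:00 → clear.
Retrospective Meeting: starts Sat 08:00 at or after Strategy Meeting ends Fri 15:00 → clear.
Pricing Workshop: starts Sat 09:00 at or after Strategy Meeting ends Fri 15:00 → clear.
Onboarding Huddle: starts Sat 18:30 at or after Strategy Meeting ends Fri 15:00 → clear.
Strategy Meeting overlaps Research Sync.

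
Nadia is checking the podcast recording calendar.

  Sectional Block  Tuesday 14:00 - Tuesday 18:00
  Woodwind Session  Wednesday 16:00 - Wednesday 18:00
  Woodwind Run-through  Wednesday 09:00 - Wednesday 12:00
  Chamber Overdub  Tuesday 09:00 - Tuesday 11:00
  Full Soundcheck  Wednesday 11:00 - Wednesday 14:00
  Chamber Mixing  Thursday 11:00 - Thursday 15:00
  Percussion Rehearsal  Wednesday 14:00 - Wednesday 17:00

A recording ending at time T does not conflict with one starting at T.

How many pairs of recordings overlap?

2

Sorted by start: Chamber Overdub, Sectional Block, Woodwind Run-through, Full Soundcheck, Percussion Rehearsal, Woodwind Session, Chamber Mixing.
Sectional Block starts after Chamber Overdub ends — done with Chamber Overdub.
Woodwind Run-through starts after Sectional Block ends — done with Sectional Block.
Full Soundcheck starts before Woodwind Run-through ends → Woodwind Run-through and Full Soundcheck overlap.
Percussion Rehearsal starts after Woodwind Run-through ends — done with Woodwind Run-through.
Percussion Rehearsal starts exactly when Full Soundcheck ends (back-to-back, no overlap) — done with Full Soundcheck.
Woodwind Session starts before Percussion Rehearsal ends → Percussion Rehearsal and Woodwind Session overlap.
Chamber Mixing starts after Percussion Rehearsal ends.
Chamber Mixing starts after Woodwind Session ends.
Overlapping pairs: Full Soundcheck & Woodwind Run-through, Percussion Rehearsal & Woodwind Session — 2 in total.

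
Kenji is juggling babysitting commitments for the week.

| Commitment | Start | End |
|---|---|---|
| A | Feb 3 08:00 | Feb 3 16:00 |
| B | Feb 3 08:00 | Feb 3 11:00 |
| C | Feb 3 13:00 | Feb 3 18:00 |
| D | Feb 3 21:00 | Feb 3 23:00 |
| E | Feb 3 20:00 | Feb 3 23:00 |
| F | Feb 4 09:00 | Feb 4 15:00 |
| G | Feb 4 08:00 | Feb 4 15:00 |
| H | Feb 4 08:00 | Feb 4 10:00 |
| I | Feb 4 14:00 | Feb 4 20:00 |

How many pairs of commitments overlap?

8

Sorted by start: A, B, C, E, D, G, H, F, I.
B starts before A ends → A and B overlap.
C starts before A ends → A and C overlap.
E starts after A ends, so nothing later overlaps A either.
C starts after B ends, so nothing later overlaps B either.
E starts after C ends, so nothing later overlaps C either.
D starts before E ends → E and D overlap.
G starts after E ends, so nothing later overlaps E either.
G starts after D ends, so nothing later overlaps D either.
H starts before G ends → G and H overlap.
F starts before G ends → G and F overlap.
I starts before G ends → G and I overlap.
F starts before H ends → H and F overlap.
I starts after H ends.
I starts before F ends → F and I overlap.
Overlapping pairs: A & B, A & C, D & E, F & G, F & H, F & I, G & H, G & I — 8 in total.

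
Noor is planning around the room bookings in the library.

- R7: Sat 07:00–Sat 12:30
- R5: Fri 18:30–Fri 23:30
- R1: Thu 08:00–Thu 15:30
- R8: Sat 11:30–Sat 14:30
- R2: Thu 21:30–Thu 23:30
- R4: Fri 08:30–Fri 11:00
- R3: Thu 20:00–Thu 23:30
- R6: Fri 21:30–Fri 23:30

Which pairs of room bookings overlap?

R2 & R3, R5 & R6, R7 & R8

Check each pair: they overlap iff neither finishes before the other starts.
Sorted by start: R1, R3, R2, R4, R5, R6, R7, R8.
R3 starts after R1 ends, so R1 has no further overlaps.
R2 starts before R3 ends → R3 and R2 overlap.
R4 starts after R3 ends, so R3 has no further overlaps.
R4 starts after R2 ends, so R2 has no further overlaps.
R5 starts after R4 ends, so R4 has no further overlaps.
R6 starts before R5 ends → R5 and R6 overlap.
R7 starts after R5 ends, so R5 has no further overlaps.
R7 starts after R6 ends, so R6 has no further overlaps.
R8 starts before R7 ends → R7 and R8 overlap.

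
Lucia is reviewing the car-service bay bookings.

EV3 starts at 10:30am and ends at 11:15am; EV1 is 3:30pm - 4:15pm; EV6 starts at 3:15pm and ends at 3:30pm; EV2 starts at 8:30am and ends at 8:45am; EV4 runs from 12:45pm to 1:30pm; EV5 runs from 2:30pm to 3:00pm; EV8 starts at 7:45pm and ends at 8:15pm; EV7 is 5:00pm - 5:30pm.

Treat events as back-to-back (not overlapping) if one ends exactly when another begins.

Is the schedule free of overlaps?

Yes

Sorted by start: EV2, EV3, EV4, EV5, EV6, EV1, EV7, EV8.
EV3 starts after EV2 ends, so nothing later overlaps EV2 either.
EV4 starts after EV3 ends, so nothing later overlaps EV3 either.
EV5 starts after EV4 ends, so nothing later overlaps EV4 either.
EV6 starts after EV5 ends, so nothing later overlaps EV5 either.
EV1 starts exactly when EV6 ends (back-to-back, no overlap), so nothing later overlaps EV6 either.
EV7 starts after EV1 ends, so nothing later overlaps EV1 either.
EV8 starts after EV7 ends.
Every pair is clear; the schedule has no overlaps.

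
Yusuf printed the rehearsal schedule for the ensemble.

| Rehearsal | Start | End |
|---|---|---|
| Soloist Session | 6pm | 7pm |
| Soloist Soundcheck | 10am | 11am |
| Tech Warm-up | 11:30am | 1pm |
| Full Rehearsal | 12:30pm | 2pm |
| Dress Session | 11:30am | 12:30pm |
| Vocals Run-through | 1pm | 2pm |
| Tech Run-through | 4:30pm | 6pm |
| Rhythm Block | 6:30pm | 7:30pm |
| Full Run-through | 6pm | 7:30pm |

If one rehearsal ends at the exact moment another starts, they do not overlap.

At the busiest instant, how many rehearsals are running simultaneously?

Sweep the timeline, counting +1 at each start and −1 at each end (ends before starts at a tie):
10am start Soloist Soundcheck → 1
11am end Soloist Soundcheck → 0
11:30am start Dress Session → 1
11:30am start Tech Warm-up → 2
12:30pm end Dress Session → 1
12:30pm start Full Rehearsal → 2
1pm end Tech Warm-up → 1
1pm start Vocals Run-through → 2
2pm end Full Rehearsal → 1
2pm end Vocals Run-through → 0
4:30pm start Tech Run-through → 1
6pm end Tech Run-through → 0
6pm start Full Run-through → 1
6pm start Soloist Session → 2
6:30pm start Rhythm Block → 3
7pm end Soloist Session → 2
7:30pm end Full Run-through → 1
7:30pm end Rhythm Block → 0
Peak is 3, at 6:30pm (Full Run-through, Rhythm Block, Soloist Session).

3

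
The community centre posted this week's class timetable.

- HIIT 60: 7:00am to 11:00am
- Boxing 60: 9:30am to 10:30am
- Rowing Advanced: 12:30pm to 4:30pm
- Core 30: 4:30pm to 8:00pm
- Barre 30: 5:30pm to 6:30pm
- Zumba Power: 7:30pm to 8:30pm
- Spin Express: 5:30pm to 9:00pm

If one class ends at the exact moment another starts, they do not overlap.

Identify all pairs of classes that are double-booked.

Sorted by start: HIIT 60, Boxing 60, Rowing Advanced, Core 30, Barre 30, Spin Express, Zumba Power.
Boxing 60 starts before HIIT 60 ends → HIIT 60 and Boxing 60 overlap.
Rowing Advanced starts after HIIT 60 ends — done with HIIT 60.
Rowing Advanced starts after Boxing 60 ends — done with Boxing 60.
Core 30 starts exactly when Rowing Advanced ends (back-to-back, no overlap) — done with Rowing Advanced.
Barre 30 starts before Core 30 ends → Core 30 and Barre 30 overlap.
Spin Express starts before Core 30 ends → Core 30 and Spin Express overlap.
Zumba Power starts before Core 30 ends → Core 30 and Zumba Power overlap.
Spin Express starts before Barre 30 ends → Barre 30 and Spin Express overlap.
Zumba Power starts after Barre 30 ends.
Zumba Power starts before Spin Express ends → Spin Express and Zumba Power overlap.

Barre 30 & Core 30, Barre 30 & Spin Express, Boxing 60 & HIIT 60, Core 30 & Spin Express, Core 30 & Zumba Power, Spin Express & Zumba Power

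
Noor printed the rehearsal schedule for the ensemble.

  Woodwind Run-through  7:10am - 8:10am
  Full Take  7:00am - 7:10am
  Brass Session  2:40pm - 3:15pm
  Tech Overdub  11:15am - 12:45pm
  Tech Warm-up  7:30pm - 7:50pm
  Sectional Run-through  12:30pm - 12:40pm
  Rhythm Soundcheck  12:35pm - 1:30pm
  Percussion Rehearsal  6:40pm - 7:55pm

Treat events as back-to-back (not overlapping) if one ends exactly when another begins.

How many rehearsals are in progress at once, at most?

Walk through starts and ends in time order (an end at T is processed before a start at T):
7:00am start Full Take → 1
7:10am end Full Take → 0
7:10am start Woodwind Run-through → 1
8:10am end Woodwind Run-through → 0
11:15am start Tech Overdub → 1
12:30pm start Sectional Run-through → 2
12:35pm start Rhythm Soundcheck → 3
12:40pm end Sectional Run-through → 2
12:45pm end Tech Overdub → 1
1:30pm end Rhythm Soundcheck → 0
2:40pm start Brass Session → 1
3:15pm end Brass Session → 0
6:40pm start Percussion Rehearsal → 1
7:30pm start Tech Warm-up → 2
7:50pm end Tech Warm-up → 1
7:55pm end Percussion Rehearsal → 0
Peak is 3, at 12:35pm (Rhythm Soundcheck, Sectional Run-through, Tech Overdub).

3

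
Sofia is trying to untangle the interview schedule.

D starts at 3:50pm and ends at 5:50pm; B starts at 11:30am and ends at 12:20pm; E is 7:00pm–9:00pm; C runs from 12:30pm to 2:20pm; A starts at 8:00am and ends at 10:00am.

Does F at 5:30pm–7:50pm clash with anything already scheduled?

Yes — it overlaps D, E

A: ends 10:00am at or before F starts 5:30pm → clear.
B: ends 12:20pm at or before F starts 5:30pm → clear.
C: ends 2:20pm at or before F starts 5:30pm → clear.
D: starts 3:50pm before F ends 7:50pm, and ends 5:50pm after F starts 5:30pm → overlap.
E: starts 7:00pm before F ends 7:50pm, and ends 9:00pm after F starts 5:30pm → overlap.
F overlaps D, E.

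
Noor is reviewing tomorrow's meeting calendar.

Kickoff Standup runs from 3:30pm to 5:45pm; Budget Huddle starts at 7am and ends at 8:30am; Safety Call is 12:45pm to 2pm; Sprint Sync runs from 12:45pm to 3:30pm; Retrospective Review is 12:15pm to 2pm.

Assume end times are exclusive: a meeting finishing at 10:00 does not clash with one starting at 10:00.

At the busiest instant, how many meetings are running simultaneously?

3

Sweep the timeline, counting +1 at each start and −1 at each end (ends before starts at a tie):
7am start Budget Huddle → 1
8:30am end Budget Huddle → 0
12:15pm start Retrospective Review → 1
12:45pm start Safety Call → 2
12:45pm start Sprint Sync → 3
2pm end Retrospective Review → 2
2pm end Safety Call → 1
3:30pm end Sprint Sync → 0
3:30pm start Kickoff Standup → 1
5:45pm end Kickoff Standup → 0
Peak is 3, at 12:45pm (Retrospective Review, Safety Call, Sprint Sync).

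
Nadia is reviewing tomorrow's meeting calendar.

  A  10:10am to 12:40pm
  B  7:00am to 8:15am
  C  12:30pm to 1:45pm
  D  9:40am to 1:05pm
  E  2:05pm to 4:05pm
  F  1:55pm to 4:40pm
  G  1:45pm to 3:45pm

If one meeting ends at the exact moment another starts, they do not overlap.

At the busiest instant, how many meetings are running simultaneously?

3

Walk through starts and ends in time order (an end at T is processed before a start at T):
7:00am start B → 1
8:15am end B → 0
9:40am start D → 1
10:10am start A → 2
12:30pm start C → 3
12:40pm end A → 2
1:05pm end D → 1
1:45pm end C → 0
1:45pm start G → 1
1:55pm start F → 2
2:05pm start E → 3
3:45pm end G → 2
4:05pm end E → 1
4:40pm end F → 0
Peak is 3, at 12:30pm (A, C, D).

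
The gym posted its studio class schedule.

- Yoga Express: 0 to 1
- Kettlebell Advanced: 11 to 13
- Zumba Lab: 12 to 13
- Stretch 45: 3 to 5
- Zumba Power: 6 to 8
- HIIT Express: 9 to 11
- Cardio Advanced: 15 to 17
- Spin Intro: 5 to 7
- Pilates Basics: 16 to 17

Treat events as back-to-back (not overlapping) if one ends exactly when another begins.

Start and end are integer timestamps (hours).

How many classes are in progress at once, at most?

Sweep the timeline, counting +1 at each start and −1 at each end (ends before starts at a tie):
0 start Yoga Express → 1
1 end Yoga Express → 0
3 start Stretch 45 → 1
5 end Stretch 45 → 0
5 start Spin Intro → 1
6 start Zumba Power → 2
7 end Spin Intro → 1
8 end Zumba Power → 0
9 start HIIT Express → 1
11 end HIIT Express → 0
11 start Kettlebell Advanced → 1
12 start Zumba Lab → 2
13 end Kettlebell Advanced → 1
13 end Zumba Lab → 0
15 start Cardio Advanced → 1
16 start Pilates Basics → 2
17 end Cardio Advanced → 1
17 end Pilates Basics → 0
Peak is 2, at 6 (Spin Intro, Zumba Power).

2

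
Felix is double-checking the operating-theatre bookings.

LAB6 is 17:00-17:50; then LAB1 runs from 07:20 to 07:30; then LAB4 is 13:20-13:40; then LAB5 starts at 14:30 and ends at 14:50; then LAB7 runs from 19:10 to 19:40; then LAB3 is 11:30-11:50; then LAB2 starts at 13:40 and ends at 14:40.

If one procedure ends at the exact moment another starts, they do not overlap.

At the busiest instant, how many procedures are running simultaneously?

2

Sweep the timeline, counting +1 at each start and −1 at each end (ends before starts at a tie):
07:20 start LAB1 → 1
07:30 end LAB1 → 0
11:30 start LAB3 → 1
11:50 end LAB3 → 0
13:20 start LAB4 → 1
13:40 end LAB4 → 0
13:40 start LAB2 → 1
14:30 start LAB5 → 2
14:40 end LAB2 → 1
14:50 end LAB5 → 0
17:00 start LAB6 → 1
17:50 end LAB6 → 0
19:10 start LAB7 → 1
19:40 end LAB7 → 0
Peak is 2, at 14:30 (LAB2, LAB5).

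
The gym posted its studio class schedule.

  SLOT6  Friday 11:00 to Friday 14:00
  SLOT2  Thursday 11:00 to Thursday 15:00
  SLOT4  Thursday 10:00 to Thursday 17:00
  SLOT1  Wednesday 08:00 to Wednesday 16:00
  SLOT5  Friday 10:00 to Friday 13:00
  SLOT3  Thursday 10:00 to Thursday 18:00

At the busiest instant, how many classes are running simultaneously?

3

Walk through starts and ends in time order (an end at T is processed before a start at T):
Wednesday 08:00 start SLOT1 → 1
Wednesday 16:00 end SLOT1 → 0
Thursday 10:00 start SLOT3 → 1
Thursday 10:00 start SLOT4 → 2
Thursday 11:00 start SLOT2 → 3
Thursday 15:00 end SLOT2 → 2
Thursday 17:00 end SLOT4 → 1
Thursday 18:00 end SLOT3 → 0
Friday 10:00 start SLOT5 → 1
Friday 11:00 start SLOT6 → 2
Friday 13:00 end SLOT5 → 1
Friday 14:00 end SLOT6 → 0
Peak is 3, at Thursday 11:00 (SLOT2, SLOT3, SLOT4).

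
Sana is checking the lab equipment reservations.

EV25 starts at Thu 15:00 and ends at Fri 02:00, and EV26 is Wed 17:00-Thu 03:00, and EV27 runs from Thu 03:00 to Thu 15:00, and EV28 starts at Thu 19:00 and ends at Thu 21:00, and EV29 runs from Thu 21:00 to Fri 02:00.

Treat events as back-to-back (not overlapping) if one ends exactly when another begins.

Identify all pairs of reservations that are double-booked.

EV25 & EV28, EV25 & EV29

Check each pair: they overlap iff neither finishes before the other starts.
Sorted by start: EV26, EV27, EV25, EV28, EV29.
EV27 starts exactly when EV26 ends (back-to-back, no overlap) — done with EV26.
EV25 starts exactly when EV27 ends (back-to-back, no overlap) — done with EV27.
EV28 starts before EV25 ends → EV25 and EV28 overlap.
EV29 starts before EV25 ends → EV25 and EV29 overlap.
EV29 starts exactly when EV28 ends (back-to-back, no overlap).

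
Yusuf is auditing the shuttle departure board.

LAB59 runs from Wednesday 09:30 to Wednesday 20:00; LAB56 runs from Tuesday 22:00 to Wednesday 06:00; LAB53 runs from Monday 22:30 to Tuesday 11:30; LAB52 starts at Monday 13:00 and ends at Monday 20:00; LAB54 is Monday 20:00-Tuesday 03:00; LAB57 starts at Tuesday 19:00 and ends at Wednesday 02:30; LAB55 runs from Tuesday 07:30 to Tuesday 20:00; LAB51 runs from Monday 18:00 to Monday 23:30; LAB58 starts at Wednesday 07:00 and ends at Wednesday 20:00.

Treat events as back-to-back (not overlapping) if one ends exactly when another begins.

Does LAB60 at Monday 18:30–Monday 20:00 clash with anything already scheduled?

Yes — it overlaps LAB51, LAB52

LAB52: starts Monday 13:00 before LAB60 ends Monday 20:00, and ends Monday 20:00 after LAB60 starts Monday 18:30 → overlap.
LAB51: starts Monday 18:00 before LAB60 ends Monday 20:00, and ends Monday 23:30 after LAB60 starts Monday 18:30 → overlap.
LAB54: starts Monday 20:00 at or after LAB60 ends Monday 20:00 → clear.
LAB53: starts Monday 22:30 at or after LAB60 ends Monday 20:00 → clear.
LAB55: starts Tuesday 07:30 at or after LAB60 ends Monday 20:00 → clear.
LAB57: starts Tuesday 19:00 at or after LAB60 ends Monday 20:00 → clear.
LAB56: starts Tuesday 22:00 at or after LAB60 ends Monday 20:00 → clear.
LAB58: starts Wednesday 07:00 at or after LAB60 ends Monday 20:00 → clear.
LAB59: starts Wednesday 09:30 at or after LAB60 ends Monday 20:00 → clear.
LAB60 overlaps LAB51, LAB52.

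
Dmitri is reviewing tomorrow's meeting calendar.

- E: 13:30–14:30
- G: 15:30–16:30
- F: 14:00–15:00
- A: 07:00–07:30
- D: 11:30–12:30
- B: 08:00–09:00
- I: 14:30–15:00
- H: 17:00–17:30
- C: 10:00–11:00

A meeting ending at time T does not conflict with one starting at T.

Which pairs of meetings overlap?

E & F, F & I

Sorted by start: A, B, C, D, E, F, I, G, H.
B starts after A ends, so nothing later overlaps A either.
C starts after B ends, so nothing later overlaps B either.
D starts after C ends, so nothing later overlaps C either.
E starts after D ends, so nothing later overlaps D either.
F starts before E ends → E and F overlap.
I starts exactly when E ends (back-to-back, no overlap), so nothing later overlaps E either.
I starts before F ends → F and I overlap.
G starts after F ends, so nothing later overlaps F either.
G starts after I ends, so nothing later overlaps I either.
H starts after G ends.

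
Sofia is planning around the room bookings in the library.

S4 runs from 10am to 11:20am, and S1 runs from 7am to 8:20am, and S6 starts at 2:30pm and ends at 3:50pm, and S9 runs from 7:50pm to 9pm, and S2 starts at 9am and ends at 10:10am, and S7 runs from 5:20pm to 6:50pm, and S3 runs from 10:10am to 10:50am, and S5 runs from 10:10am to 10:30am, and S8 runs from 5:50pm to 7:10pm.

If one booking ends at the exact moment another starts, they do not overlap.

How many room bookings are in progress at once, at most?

Walk through starts and ends in time order (an end at T is processed before a start at T):
7am start S1 → 1
8:20am end S1 → 0
9am start S2 → 1
10am start S4 → 2
10:10am end S2 → 1
10:10am start S3 → 2
10:10am start S5 → 3
10:30am end S5 → 2
10:50am end S3 → 1
11:20am end S4 → 0
2:30pm start S6 → 1
3:50pm end S6 → 0
5:20pm start S7 → 1
5:50pm start S8 → 2
6:50pm end S7 → 1
7:10pm end S8 → 0
7:50pm start S9 → 1
9pm end S9 → 0
Peak is 3, at 10:10am (S3, S4, S5).

3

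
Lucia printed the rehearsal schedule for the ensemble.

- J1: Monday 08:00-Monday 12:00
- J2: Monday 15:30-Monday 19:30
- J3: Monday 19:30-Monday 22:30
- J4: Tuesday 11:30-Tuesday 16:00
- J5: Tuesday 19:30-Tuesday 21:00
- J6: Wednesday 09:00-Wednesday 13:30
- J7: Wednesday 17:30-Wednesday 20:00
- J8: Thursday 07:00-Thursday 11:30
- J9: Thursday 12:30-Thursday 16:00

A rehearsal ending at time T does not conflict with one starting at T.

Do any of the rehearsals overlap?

Sorted by start: J1, J2, J3, J4, J5, J6, J7, J8, J9.
J2 starts after J1 ends, so J1 has no further overlaps.
J3 starts exactly when J2 ends (back-to-back, no overlap), so J2 has no further overlaps.
J4 starts after J3 ends, so J3 has no further overlaps.
J5 starts after J4 ends, so J4 has no further overlaps.
J6 starts after J5 ends, so J5 has no further overlaps.
J7 starts after J6 ends, so J6 has no further overlaps.
J8 starts after J7 ends, so J7 has no further overlaps.
J9 starts after J8 ends.
Every pair is clear; the schedule has no overlaps.

No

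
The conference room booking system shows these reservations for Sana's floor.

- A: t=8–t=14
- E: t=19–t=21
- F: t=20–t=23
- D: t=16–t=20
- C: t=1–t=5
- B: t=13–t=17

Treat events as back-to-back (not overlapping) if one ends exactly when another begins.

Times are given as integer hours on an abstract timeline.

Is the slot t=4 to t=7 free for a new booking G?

No — it overlaps C

C: starts t=1 before G ends t=7, and ends t=5 after G starts t=4 → overlap.
A: starts t=8 at or after G ends t=7 → clear.
B: starts t=13 at or after G ends t=7 → clear.
D: starts t=16 at or after G ends t=7 → clear.
E: starts t=19 at or after G ends t=7 → clear.
F: starts t=20 at or after G ends t=7 → clear.
G overlaps C.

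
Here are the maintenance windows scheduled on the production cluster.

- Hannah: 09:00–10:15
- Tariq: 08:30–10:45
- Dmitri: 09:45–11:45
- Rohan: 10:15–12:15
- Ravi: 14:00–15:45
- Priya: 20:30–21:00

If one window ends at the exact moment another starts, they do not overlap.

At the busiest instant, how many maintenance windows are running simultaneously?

Sort all start/end points and keep a running count:
08:30 start Tariq → 1
09:00 start Hannah → 2
09:45 start Dmitri → 3
10:15 end Hannah → 2
10:15 start Rohan → 3
10:45 end Tariq → 2
11:45 end Dmitri → 1
12:15 end Rohan → 0
14:00 start Ravi → 1
15:45 end Ravi → 0
20:30 start Priya → 1
21:00 end Priya → 0
Peak is 3, at 09:45 (Dmitri, Hannah, Tariq).

3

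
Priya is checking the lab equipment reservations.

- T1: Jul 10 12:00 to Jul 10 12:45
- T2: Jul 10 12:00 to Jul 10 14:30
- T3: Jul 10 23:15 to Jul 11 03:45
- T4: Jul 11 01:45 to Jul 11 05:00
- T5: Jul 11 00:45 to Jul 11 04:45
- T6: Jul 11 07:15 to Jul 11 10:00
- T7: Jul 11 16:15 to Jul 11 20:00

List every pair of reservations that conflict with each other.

Sorted by start: T1, T2, T3, T5, T4, T6, T7.
T2 starts before T1 ends → T1 and T2 overlap.
T3 starts after T1 ends — done with T1.
T3 starts after T2 ends — done with T2.
T5 starts before T3 ends → T3 and T5 overlap.
T4 starts before T3 ends → T3 and T4 overlap.
T6 starts after T3 ends — done with T3.
T4 starts before T5 ends → T5 and T4 overlap.
T6 starts after T5 ends — done with T5.
T6 starts after T4 ends — done with T4.
T7 starts after T6 ends.

T1 & T2, T3 & T4, T3 & T5, T4 & T5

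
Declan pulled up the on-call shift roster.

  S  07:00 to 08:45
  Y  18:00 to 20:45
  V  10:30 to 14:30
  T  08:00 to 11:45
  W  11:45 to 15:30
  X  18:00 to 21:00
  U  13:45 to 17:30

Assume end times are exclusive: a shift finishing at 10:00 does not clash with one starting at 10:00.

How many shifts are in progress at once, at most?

3

Sort all start/end points and keep a running count:
07:00 start S → 1
08:00 start T → 2
08:45 end S → 1
10:30 start V → 2
11:45 end T → 1
11:45 start W → 2
13:45 start U → 3
14:30 end V → 2
15:30 end W → 1
17:30 end U → 0
18:00 start X → 1
18:00 start Y → 2
20:45 end Y → 1
21:00 end X → 0
Peak is 3, at 13:45 (U, V, W).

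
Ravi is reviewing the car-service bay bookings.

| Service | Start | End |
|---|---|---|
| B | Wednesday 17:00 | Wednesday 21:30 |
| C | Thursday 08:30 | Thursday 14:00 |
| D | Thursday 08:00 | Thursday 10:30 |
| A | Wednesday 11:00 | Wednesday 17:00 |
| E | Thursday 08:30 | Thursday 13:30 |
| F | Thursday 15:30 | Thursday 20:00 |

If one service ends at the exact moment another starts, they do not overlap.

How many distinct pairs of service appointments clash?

Check each pair: they overlap iff neither finishes before the other starts.
Sorted by start: A, B, D, C, E, F.
B starts exactly when A ends (back-to-back, no overlap); A is clear from here.
D starts after B ends; B is clear from here.
C starts before D ends → D and C overlap.
E starts before D ends → D and E overlap.
F starts after D ends.
E starts before C ends → C and E overlap.
F starts after C ends.
F starts after E ends.
Overlapping pairs: C & D, C & E, D & E — 3 in total.

3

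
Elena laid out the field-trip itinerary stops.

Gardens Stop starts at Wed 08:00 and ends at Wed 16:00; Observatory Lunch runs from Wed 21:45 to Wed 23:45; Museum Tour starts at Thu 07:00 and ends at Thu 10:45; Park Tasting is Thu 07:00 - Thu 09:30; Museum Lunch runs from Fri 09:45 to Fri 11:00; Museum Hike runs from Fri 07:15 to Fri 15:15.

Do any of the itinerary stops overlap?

Check each pair: they overlap iff neither finishes before the other starts.
Sorted by start: Gardens Stop, Observatory Lunch, Museum Tour, Park Tasting, Museum Hike, Museum Lunch.
Observatory Lunch starts after Gardens Stop ends, so Gardens Stop has no further overlaps.
Museum Tour starts after Observatory Lunch ends, so Observatory Lunch has no further overlaps.
Park Tasting starts before Museum Tour ends → Museum Tour and Park Tasting overlap.
That's a conflict, so the schedule is not conflict-free.

Yes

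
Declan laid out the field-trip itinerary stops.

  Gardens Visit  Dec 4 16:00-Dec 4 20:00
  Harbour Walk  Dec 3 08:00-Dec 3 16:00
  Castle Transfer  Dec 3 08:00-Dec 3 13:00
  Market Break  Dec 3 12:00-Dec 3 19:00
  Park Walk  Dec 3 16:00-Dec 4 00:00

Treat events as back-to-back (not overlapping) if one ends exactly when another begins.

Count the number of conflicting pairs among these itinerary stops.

Sorted by start: Castle Transfer, Harbour Walk, Market Break, Park Walk, Gardens Visit.
Harbour Walk starts before Castle Transfer ends → Castle Transfer and Harbour Walk overlap.
Market Break starts before Castle Transfer ends → Castle Transfer and Market Break overlap.
Park Walk starts after Castle Transfer ends — done with Castle Transfer.
Market Break starts before Harbour Walk ends → Harbour Walk and Market Break overlap.
Park Walk starts exactly when Harbour Walk ends (back-to-back, no overlap) — done with Harbour Walk.
Park Walk starts before Market Break ends → Market Break and Park Walk overlap.
Gardens Visit starts after Market Break ends.
Gardens Visit starts after Park Walk ends.
Overlapping pairs: Castle Transfer & Harbour Walk, Castle Transfer & Market Break, Harbour Walk & Market Break, Market Break & Park Walk — 4 in total.

4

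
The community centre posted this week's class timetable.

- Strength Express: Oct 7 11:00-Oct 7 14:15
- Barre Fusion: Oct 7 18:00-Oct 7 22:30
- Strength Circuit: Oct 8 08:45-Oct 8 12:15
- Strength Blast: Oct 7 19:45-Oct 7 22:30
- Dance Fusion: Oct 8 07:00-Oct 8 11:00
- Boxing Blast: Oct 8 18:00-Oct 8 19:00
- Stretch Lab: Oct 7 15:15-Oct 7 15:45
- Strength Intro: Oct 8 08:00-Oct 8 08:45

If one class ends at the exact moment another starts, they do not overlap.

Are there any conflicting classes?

Yes

Sorted by start: Strength Express, Stretch Lab, Barre Fusion, Strength Blast, Dance Fusion, Strength Intro, Strength Circuit, Boxing Blast.
Stretch Lab starts after Strength Express ends, so Strength Express has no further overlaps.
Barre Fusion starts after Stretch Lab ends, so Stretch Lab has no further overlaps.
Strength Blast starts before Barre Fusion ends → Barre Fusion and Strength Blast overlap.
That's a conflict, so the schedule is not conflict-free.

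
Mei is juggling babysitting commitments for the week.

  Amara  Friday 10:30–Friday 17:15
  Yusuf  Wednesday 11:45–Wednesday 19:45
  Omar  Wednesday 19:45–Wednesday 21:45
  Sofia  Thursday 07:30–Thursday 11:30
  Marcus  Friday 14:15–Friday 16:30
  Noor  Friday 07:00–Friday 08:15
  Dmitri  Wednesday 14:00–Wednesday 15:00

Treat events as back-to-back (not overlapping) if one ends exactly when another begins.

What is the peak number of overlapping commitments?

2

Walk through starts and ends in time order (an end at T is processed before a start at T):
Wednesday 11:45 start Yusuf → 1
Wednesday 14:00 start Dmitri → 2
Wednesday 15:00 end Dmitri → 1
Wednesday 19:45 end Yusuf → 0
Wednesday 19:45 start Omar → 1
Wednesday 21:45 end Omar → 0
Thursday 07:30 start Sofia → 1
Thursday 11:30 end Sofia → 0
Friday 07:00 start Noor → 1
Friday 08:15 end Noor → 0
Friday 10:30 start Amara → 1
Friday 14:15 start Marcus → 2
Friday 16:30 end Marcus → 1
Friday 17:15 end Amara → 0
Peak is 2, at Wednesday 14:00 (Dmitri, Yusuf).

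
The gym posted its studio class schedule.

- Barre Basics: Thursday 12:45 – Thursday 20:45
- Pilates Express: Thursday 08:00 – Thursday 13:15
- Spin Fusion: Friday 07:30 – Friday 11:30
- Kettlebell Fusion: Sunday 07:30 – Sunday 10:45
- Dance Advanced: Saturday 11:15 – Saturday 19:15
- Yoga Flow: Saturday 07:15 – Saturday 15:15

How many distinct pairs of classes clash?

2

Sorted by start: Pilates Express, Barre Basics, Spin Fusion, Yoga Flow, Dance Advanced, Kettlebell Fusion.
Barre Basics starts before Pilates Express ends → Pilates Express and Barre Basics overlap.
Spin Fusion starts after Pilates Express ends — done with Pilates Express.
Spin Fusion starts after Barre Basics ends — done with Barre Basics.
Yoga Flow starts after Spin Fusion ends — done with Spin Fusion.
Dance Advanced starts before Yoga Flow ends → Yoga Flow and Dance Advanced overlap.
Kettlebell Fusion starts after Yoga Flow ends.
Kettlebell Fusion starts after Dance Advanced ends.
Overlapping pairs: Barre Basics & Pilates Express, Dance Advanced & Yoga Flow — 2 in total.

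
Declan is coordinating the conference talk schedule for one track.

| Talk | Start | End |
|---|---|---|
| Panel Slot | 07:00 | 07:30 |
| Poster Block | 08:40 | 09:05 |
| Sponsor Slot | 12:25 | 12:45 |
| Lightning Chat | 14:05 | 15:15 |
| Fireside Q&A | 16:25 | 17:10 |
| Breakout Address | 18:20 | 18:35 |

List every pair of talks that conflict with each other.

Sorted by start: Panel Slot, Poster Block, Sponsor Slot, Lightning Chat, Fireside Q&A, Breakout Address.
Poster Block starts after Panel Slot ends, so nothing later overlaps Panel Slot either.
Sponsor Slot starts after Poster Block ends, so nothing later overlaps Poster Block either.
Lightning Chat starts after Sponsor Slot ends, so nothing later overlaps Sponsor Slot either.
Fireside Q&A starts after Lightning Chat ends, so nothing later overlaps Lightning Chat either.
Breakout Address starts after Fireside Q&A ends.

no overlapping pairs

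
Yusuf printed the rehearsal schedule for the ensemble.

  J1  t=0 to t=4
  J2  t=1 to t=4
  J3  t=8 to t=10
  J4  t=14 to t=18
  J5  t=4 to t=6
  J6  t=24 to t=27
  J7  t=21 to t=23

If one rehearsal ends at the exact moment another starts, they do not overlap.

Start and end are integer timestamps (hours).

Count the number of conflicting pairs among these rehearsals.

Sorted by start: J1, J2, J5, J3, J4, J7, J6.
J2 starts before J1 ends → J1 and J2 overlap.
J5 starts exactly when J1 ends (back-to-back, no overlap), so J1 has no further overlaps.
J5 starts exactly when J2 ends (back-to-back, no overlap), so J2 has no further overlaps.
J3 starts after J5 ends, so J5 has no further overlaps.
J4 starts after J3 ends, so J3 has no further overlaps.
J7 starts after J4 ends, so J4 has no further overlaps.
J6 starts after J7 ends.
Overlapping pairs: J1 & J2 — 1 in total.

1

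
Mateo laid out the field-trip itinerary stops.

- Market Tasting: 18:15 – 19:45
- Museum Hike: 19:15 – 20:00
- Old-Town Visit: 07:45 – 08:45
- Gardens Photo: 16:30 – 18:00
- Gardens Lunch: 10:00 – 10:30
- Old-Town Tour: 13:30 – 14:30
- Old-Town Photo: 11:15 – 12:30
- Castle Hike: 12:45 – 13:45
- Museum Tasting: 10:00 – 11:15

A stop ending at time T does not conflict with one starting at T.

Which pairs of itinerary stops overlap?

Castle Hike & Old-Town Tour, Gardens Lunch & Museum Tasting, Market Tasting & Museum Hike

Sorted by start: Old-Town Visit, Museum Tasting, Gardens Lunch, Old-Town Photo, Castle Hike, Old-Town Tour, Gardens Photo, Market Tasting, Museum Hike.
Museum Tasting starts after Old-Town Visit ends, so Old-Town Visit has no further overlaps.
Gardens Lunch starts before Museum Tasting ends → Museum Tasting and Gardens Lunch overlap.
Old-Town Photo starts exactly when Museum Tasting ends (back-to-back, no overlap), so Museum Tasting has no further overlaps.
Old-Town Photo starts after Gardens Lunch ends, so Gardens Lunch has no further overlaps.
Castle Hike starts after Old-Town Photo ends, so Old-Town Photo has no further overlaps.
Old-Town Tour starts before Castle Hike ends → Castle Hike and Old-Town Tour overlap.
Gardens Photo starts after Castle Hike ends, so Castle Hike has no further overlaps.
Gardens Photo starts after Old-Town Tour ends, so Old-Town Tour has no further overlaps.
Market Tasting starts after Gardens Photo ends, so Gardens Photo has no further overlaps.
Museum Hike starts before Market Tasting ends → Market Tasting and Museum Hike overlap.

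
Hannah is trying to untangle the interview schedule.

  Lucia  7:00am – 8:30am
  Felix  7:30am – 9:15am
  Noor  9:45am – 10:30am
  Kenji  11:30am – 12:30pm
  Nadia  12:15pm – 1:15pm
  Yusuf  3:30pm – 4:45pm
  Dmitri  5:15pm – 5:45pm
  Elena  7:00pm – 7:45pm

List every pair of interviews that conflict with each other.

Sorted by start: Lucia, Felix, Noor, Kenji, Nadia, Yusuf, Dmitri, Elena.
Felix starts before Lucia ends → Lucia and Felix overlap.
Noor starts after Lucia ends; Lucia is clear from here.
Noor starts after Felix ends; Felix is clear from here.
Kenji starts after Noor ends; Noor is clear from here.
Nadia starts before Kenji ends → Kenji and Nadia overlap.
Yusuf starts after Kenji ends; Kenji is clear from here.
Yusuf starts after Nadia ends; Nadia is clear from here.
Dmitri starts after Yusuf ends; Yusuf is clear from here.
Elena starts after Dmitri ends.

Felix & Lucia, Kenji & Nadia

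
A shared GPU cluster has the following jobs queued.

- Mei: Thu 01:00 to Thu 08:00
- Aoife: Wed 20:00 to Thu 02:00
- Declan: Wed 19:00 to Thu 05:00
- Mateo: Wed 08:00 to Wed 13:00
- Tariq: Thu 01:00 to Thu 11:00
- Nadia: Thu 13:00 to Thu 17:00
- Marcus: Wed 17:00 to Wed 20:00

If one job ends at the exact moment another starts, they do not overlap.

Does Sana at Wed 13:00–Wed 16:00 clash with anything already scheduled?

No — it doesn't clash with anything

Mateo: ends Wed 13:00 at or before Sana starts Wed 13:00 → clear.
Marcus: starts Wed 17:00 at or after Sana ends Wed 16:00 → clear.
Declan: starts Wed 19:00 at or after Sana ends Wed 16:00 → clear.
Aoife: starts Wed 20:00 at or after Sana ends Wed 16:00 → clear.
Mei: starts Thu 01:00 at or after Sana ends Wed 16:00 → clear.
Tariq: starts Thu 01:00 at or after Sana ends Wed 16:00 → clear.
Nadia: starts Thu 13:00 at or after Sana ends Wed 16:00 → clear.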